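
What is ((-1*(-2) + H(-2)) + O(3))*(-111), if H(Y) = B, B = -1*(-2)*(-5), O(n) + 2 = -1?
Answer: 1221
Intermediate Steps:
O(n) = -3 (O(n) = -2 - 1 = -3)
B = -10 (B = 2*(-5) = -10)
H(Y) = -10
((-1*(-2) + H(-2)) + O(3))*(-111) = ((-1*(-2) - 10) - 3)*(-111) = ((2 - 10) - 3)*(-111) = (-8 - 3)*(-111) = -11*(-111) = 1221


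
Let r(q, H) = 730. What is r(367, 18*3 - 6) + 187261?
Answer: 187991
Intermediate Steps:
r(367, 18*3 - 6) + 187261 = 730 + 187261 = 187991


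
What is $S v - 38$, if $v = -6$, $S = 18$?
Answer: $-146$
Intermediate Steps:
$S v - 38 = 18 \left(-6\right) - 38 = -108 - 38 = -146$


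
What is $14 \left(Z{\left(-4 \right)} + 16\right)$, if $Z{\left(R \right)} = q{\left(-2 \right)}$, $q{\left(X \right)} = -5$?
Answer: $154$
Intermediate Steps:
$Z{\left(R \right)} = -5$
$14 \left(Z{\left(-4 \right)} + 16\right) = 14 \left(-5 + 16\right) = 14 \cdot 11 = 154$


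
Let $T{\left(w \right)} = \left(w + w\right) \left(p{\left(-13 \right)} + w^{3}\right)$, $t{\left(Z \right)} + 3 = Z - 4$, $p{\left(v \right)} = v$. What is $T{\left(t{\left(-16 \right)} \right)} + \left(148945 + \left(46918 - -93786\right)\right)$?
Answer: $849929$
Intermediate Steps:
$t{\left(Z \right)} = -7 + Z$ ($t{\left(Z \right)} = -3 + \left(Z - 4\right) = -3 + \left(-4 + Z\right) = -7 + Z$)
$T{\left(w \right)} = 2 w \left(-13 + w^{3}\right)$ ($T{\left(w \right)} = \left(w + w\right) \left(-13 + w^{3}\right) = 2 w \left(-13 + w^{3}\right)$)
$T{\left(t{\left(-16 \right)} \right)} + \left(148945 + \left(46918 - -93786\right)\right) = 2 \left(-7 - 16\right) \left(-13 + \left(-7 - 16\right)^{3}\right) + \left(148945 + \left(46918 - -93786\right)\right) = 2 \left(-23\right) \left(-13 + \left(-23\right)^{3}\right) + \left(148945 + \left(46918 + 93786\right)\right) = 2 \left(-23\right) \left(-13 - 12167\right) + \left(148945 + 140704\right) = 2 \left(-23\right) \left(-12180\right) + 289649 = 560280 + 289649 = 849929$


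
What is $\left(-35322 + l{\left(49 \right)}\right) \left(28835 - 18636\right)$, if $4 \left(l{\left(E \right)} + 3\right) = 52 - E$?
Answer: $- \frac{1441088103}{4} \approx -3.6027 \cdot 10^{8}$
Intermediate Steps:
$l{\left(E \right)} = 10 - \frac{E}{4}$ ($l{\left(E \right)} = -3 + \frac{52 - E}{4} = -3 - \left(-13 + \frac{E}{4}\right) = 10 - \frac{E}{4}$)
$\left(-35322 + l{\left(49 \right)}\right) \left(28835 - 18636\right) = \left(-35322 + \left(10 - \frac{49}{4}\right)\right) \left(28835 - 18636\right) = \left(-35322 + \left(10 - \frac{49}{4}\right)\right) 10199 = \left(-35322 - \frac{9}{4}\right) 10199 = \left(- \frac{141297}{4}\right) 10199 = - \frac{1441088103}{4}$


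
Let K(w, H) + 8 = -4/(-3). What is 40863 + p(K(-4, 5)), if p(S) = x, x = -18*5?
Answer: 40773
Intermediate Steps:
K(w, H) = -20/3 (K(w, H) = -8 - 4/(-3) = -8 - 4*(-1/3) = -8 + 4/3 = -20/3)
x = -90
p(S) = -90
40863 + p(K(-4, 5)) = 40863 - 90 = 40773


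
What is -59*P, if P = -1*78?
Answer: 4602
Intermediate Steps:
P = -78
-59*P = -59*(-78) = 4602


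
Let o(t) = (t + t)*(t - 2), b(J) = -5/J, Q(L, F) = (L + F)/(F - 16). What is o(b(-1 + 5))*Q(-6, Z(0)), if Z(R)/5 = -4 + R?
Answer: 845/144 ≈ 5.8681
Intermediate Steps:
Z(R) = -20 + 5*R (Z(R) = 5*(-4 + R) = -20 + 5*R)
Q(L, F) = (F + L)/(-16 + F)
o(t) = 2*t*(-2 + t) (o(t) = (2*t)*(-2 + t) = 2*t*(-2 + t))
o(b(-1 + 5))*Q(-6, Z(0)) = (2*(-5/(-1 + 5))*(-2 - 5/(-1 + 5)))*(((-20 + 5*0) - 6)/(-16 + (-20 + 5*0))) = (2*(-5/4)*(-2 - 5/4))*(((-20 + 0) - 6)/(-16 + (-20 + 0))) = (2*(-5*1/4)*(-2 - 5*1/4))*((-20 - 6)/(-16 - 20)) = (2*(-5/4)*(-2 - 5/4))*(-26/(-36)) = (2*(-5/4)*(-13/4))*(-1/36*(-26)) = (65/8)*(13/18) = 845/144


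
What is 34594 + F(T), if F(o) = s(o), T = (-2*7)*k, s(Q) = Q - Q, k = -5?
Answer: 34594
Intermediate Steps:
s(Q) = 0
T = 70 (T = -2*7*(-5) = -14*(-5) = 70)
F(o) = 0
34594 + F(T) = 34594 + 0 = 34594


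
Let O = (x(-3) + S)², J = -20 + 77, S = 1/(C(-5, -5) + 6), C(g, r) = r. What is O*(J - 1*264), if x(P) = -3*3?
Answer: -13248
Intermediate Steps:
x(P) = -9
S = 1 (S = 1/(-5 + 6) = 1/1 = 1)
J = 57
O = 64 (O = (-9 + 1)² = (-8)² = 64)
O*(J - 1*264) = 64*(57 - 1*264) = 64*(57 - 264) = 64*(-207) = -13248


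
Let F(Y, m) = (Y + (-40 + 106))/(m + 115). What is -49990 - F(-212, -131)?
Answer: -399993/8 ≈ -49999.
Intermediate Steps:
F(Y, m) = (66 + Y)/(115 + m) (F(Y, m) = (Y + 66)/(115 + m) = (66 + Y)/(115 + m))
-49990 - F(-212, -131) = -49990 - (66 - 212)/(115 - 131) = -49990 - (-146)/(-16) = -49990 - (-1)*(-146)/16 = -49990 - 1*73/8 = -49990 - 73/8 = -399993/8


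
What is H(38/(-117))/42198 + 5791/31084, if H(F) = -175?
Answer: 119464459/655841316 ≈ 0.18215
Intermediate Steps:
H(38/(-117))/42198 + 5791/31084 = -175/42198 + 5791/31084 = 119464459/655841316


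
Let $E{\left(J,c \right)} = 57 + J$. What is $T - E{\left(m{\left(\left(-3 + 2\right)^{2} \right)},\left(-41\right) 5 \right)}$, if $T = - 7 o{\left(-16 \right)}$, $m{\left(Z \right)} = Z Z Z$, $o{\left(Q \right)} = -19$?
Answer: $75$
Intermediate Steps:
$m{\left(Z \right)} = Z^{3}$ ($m{\left(Z \right)} = Z^{2} Z = Z^{3}$)
$T = 133$ ($T = \left(-7\right) \left(-19\right) = 133$)
$T - E{\left(m{\left(\left(-3 + 2\right)^{2} \right)},\left(-41\right) 5 \right)} = 133 - \left(57 + \left(\left(-3 + 2\right)^{2}\right)^{3}\right) = 133 - \left(57 + \left(\left(-1\right)^{2}\right)^{3}\right) = 133 - \left(57 + 1^{3}\right) = 133 - \left(57 + 1\right) = 133 - 58 = 75$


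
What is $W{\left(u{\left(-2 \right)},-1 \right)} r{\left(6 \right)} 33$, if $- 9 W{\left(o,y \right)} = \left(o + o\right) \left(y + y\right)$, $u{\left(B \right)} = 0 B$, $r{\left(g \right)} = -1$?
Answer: $0$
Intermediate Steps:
$u{\left(B \right)} = 0$
$W{\left(o,y \right)} = - \frac{4 o y}{9}$ ($W{\left(o,y \right)} = - \frac{\left(o + o\right) \left(y + y\right)}{9} = - \frac{2 o 2 y}{9} = - \frac{4 o y}{9}$)
$W{\left(u{\left(-2 \right)},-1 \right)} r{\left(6 \right)} 33 = \left(- \frac{4}{9}\right) 0 \left(-1\right) \left(-1\right) 33 = 0 \left(-1\right) 33 = 0 \cdot 33 = 0$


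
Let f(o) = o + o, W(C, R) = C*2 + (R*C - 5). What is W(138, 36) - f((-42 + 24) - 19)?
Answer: 5313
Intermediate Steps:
W(C, R) = -5 + 2*C + C*R (W(C, R) = 2*C + (C*R - 5) = 2*C + (-5 + C*R) = -5 + 2*C + C*R)
f(o) = 2*o
W(138, 36) - f((-42 + 24) - 19) = (-5 + 2*138 + 138*36) - 2*((-42 + 24) - 19) = (-5 + 276 + 4968) - 2*(-18 - 19) = 5239 - 2*(-37) = 5239 - 1*(-74) = 5239 + 74 = 5313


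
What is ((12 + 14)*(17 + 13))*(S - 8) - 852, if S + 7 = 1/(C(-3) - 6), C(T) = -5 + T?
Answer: -88254/7 ≈ -12608.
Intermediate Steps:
S = -99/14 (S = -7 + 1/((-5 - 3) - 6) = -7 + 1/(-8 - 6) = -7 + 1/(-14) = -7 - 1/14 = -99/14 ≈ -7.0714)
((12 + 14)*(17 + 13))*(S - 8) - 852 = ((12 + 14)*(17 + 13))*(-99/14 - 8) - 852 = (26*30)*(-211/14) - 852 = 780*(-211/14) - 852 = -82290/7 - 852 = -88254/7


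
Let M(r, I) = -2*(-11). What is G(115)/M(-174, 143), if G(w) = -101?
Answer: -101/22 ≈ -4.5909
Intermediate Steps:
M(r, I) = 22
G(115)/M(-174, 143) = -101/22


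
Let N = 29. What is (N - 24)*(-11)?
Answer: -55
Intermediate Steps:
(N - 24)*(-11) = (29 - 24)*(-11) = 5*(-11) = -55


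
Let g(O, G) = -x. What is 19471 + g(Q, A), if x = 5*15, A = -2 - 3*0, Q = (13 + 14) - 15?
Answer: 19396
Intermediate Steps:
Q = 12 (Q = 27 - 15 = 12)
A = -2 (A = -2 + 0 = -2)
x = 75
g(O, G) = -75 (g(O, G) = -1*75 = -75)
19471 + g(Q, A) = 19471 - 75 = 19396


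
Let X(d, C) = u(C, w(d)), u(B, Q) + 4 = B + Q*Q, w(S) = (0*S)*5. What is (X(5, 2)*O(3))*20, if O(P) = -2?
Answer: 80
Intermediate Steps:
w(S) = 0 (w(S) = 0*5 = 0)
u(B, Q) = -4 + B + Q**2 (u(B, Q) = -4 + (B + Q*Q) = -4 + (B + Q**2) = -4 + B + Q**2)
X(d, C) = -4 + C (X(d, C) = -4 + C + 0**2 = -4 + C + 0 = -4 + C)
(X(5, 2)*O(3))*20 = ((-4 + 2)*(-2))*20 = -2*(-2)*20 = 4*20 = 80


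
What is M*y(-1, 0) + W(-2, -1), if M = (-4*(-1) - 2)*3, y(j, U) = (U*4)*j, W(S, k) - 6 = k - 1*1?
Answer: 4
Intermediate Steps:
W(S, k) = 5 + k (W(S, k) = 6 + (k - 1*1) = 6 + (k - 1) = 6 + (-1 + k) = 5 + k)
y(j, U) = 4*U*j (y(j, U) = (4*U)*j = 4*U*j)
M = 6 (M = (4 - 2)*3 = 2*3 = 6)
M*y(-1, 0) + W(-2, -1) = 6*(4*0*(-1)) + (5 - 1) = 6*0 + 4 = 0 + 4 = 4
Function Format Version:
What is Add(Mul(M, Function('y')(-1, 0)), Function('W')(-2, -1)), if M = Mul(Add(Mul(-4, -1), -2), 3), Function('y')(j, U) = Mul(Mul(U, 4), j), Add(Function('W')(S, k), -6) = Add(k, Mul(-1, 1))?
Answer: 4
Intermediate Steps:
Function('W')(S, k) = Add(5, k) (Function('W')(S, k) = Add(6, Add(k, Mul(-1, 1))) = Add(6, Add(k, -1)) = Add(6, Add(-1, k)) = Add(5, k))
Function('y')(j, U) = Mul(4, U, j) (Function('y')(j, U) = Mul(Mul(4, U), j) = Mul(4, U, j))
M = 6 (M = Mul(Add(4, -2), 3) = Mul(2, 3) = 6)
Add(Mul(M, Function('y')(-1, 0)), Function('W')(-2, -1)) = Add(Mul(6, Mul(4, 0, -1)), Add(5, -1)) = Add(Mul(6, 0), 4) = Add(0, 4) = 4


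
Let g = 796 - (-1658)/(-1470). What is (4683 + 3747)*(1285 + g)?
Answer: 859132772/49 ≈ 1.7533e+7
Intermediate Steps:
g = 584231/735 (g = 796 - (-1658)*(-1)/1470 = 796 - 1*829/735 = 796 - 829/735 = 584231/735 ≈ 794.87)
(4683 + 3747)*(1285 + g) = (4683 + 3747)*(1285 + 584231/735) = 8430*(1528706/735) = 859132772/49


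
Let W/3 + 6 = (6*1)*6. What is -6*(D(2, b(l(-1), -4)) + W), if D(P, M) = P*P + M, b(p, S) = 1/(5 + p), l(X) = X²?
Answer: -565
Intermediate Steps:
W = 90 (W = -18 + 3*((6*1)*6) = -18 + 3*(6*6) = -18 + 3*36 = -18 + 108 = 90)
D(P, M) = M + P² (D(P, M) = P² + M = M + P²)
-6*(D(2, b(l(-1), -4)) + W) = -6*((1/(5 + (-1)²) + 2²) + 90) = -6*((1/(5 + 1) + 4) + 90) = -6*((1/6 + 4) + 90) = -6*((⅙ + 4) + 90) = -6*(25/6 + 90) = -6*565/6 = -565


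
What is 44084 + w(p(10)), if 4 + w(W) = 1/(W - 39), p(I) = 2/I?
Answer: 8551515/194 ≈ 44080.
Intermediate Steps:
w(W) = -4 + 1/(-39 + W) (w(W) = -4 + 1/(W - 39) = -4 + 1/(-39 + W))
44084 + w(p(10)) = 44084 + (157 - 8/10)/(-39 + 2/10) = 44084 + (157 - 8/10)/(-39 + 2*(⅒)) = 44084 + (157 - 4*⅕)/(-39 + ⅕) = 44084 + (157 - ⅘)/(-194/5) = 44084 - 5/194*781/5 = 44084 - 781/194 = 8551515/194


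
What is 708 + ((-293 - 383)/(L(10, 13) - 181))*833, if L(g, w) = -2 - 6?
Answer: 99560/27 ≈ 3687.4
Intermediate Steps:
L(g, w) = -8
708 + ((-293 - 383)/(L(10, 13) - 181))*833 = 708 + ((-293 - 383)/(-8 - 181))*833 = 708 - 676/(-189)*833 = 708 - 676*(-1/189)*833 = 708 + (676/189)*833 = 708 + 80444/27 = 99560/27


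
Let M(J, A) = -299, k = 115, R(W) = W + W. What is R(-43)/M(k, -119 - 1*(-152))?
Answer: 86/299 ≈ 0.28763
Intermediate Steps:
R(W) = 2*W
R(-43)/M(k, -119 - 1*(-152)) = (2*(-43))/(-299) = -86*(-1/299) = 86/299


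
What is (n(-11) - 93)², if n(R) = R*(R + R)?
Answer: 22201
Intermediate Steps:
n(R) = 2*R² (n(R) = R*(2*R) = 2*R²)
(n(-11) - 93)² = (2*(-11)² - 93)² = (2*121 - 93)² = (242 - 93)² = 149² = 22201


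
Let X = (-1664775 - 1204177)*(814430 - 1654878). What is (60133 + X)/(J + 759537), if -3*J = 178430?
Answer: 7233615091887/2100181 ≈ 3.4443e+6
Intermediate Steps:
J = -178430/3 (J = -1/3*178430 = -178430/3 ≈ -59477.)
X = 2411204970496 (X = -2868952*(-840448) = 2411204970496)
(60133 + X)/(J + 759537) = (60133 + 2411204970496)/(-178430/3 + 759537) = 2411205030629/(2100181/3) = 2411205030629*(3/2100181) = 7233615091887/2100181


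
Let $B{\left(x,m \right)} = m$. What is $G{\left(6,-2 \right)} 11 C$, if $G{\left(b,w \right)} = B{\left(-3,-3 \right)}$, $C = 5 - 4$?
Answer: $-33$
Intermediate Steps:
$C = 1$
$G{\left(b,w \right)} = -3$
$G{\left(6,-2 \right)} 11 C = \left(-3\right) 11 \cdot 1 = \left(-33\right) 1 = -33$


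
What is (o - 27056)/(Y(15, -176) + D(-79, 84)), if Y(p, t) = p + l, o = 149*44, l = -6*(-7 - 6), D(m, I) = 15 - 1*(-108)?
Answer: -5125/54 ≈ -94.907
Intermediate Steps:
D(m, I) = 123 (D(m, I) = 15 + 108 = 123)
l = 78 (l = -6*(-13) = 78)
o = 6556
Y(p, t) = 78 + p (Y(p, t) = p + 78 = 78 + p)
(o - 27056)/(Y(15, -176) + D(-79, 84)) = (6556 - 27056)/((78 + 15) + 123) = -20500/(93 + 123) = -20500/216 = -20500*1/216 = -5125/54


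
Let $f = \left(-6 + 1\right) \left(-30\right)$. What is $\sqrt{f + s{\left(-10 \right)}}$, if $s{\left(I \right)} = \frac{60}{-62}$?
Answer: $\frac{2 \sqrt{35805}}{31} \approx 12.208$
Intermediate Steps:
$f = 150$ ($f = \left(-5\right) \left(-30\right) = 150$)
$s{\left(I \right)} = - \frac{30}{31}$ ($s{\left(I \right)} = 60 \left(- \frac{1}{62}\right) = - \frac{30}{31}$)
$\sqrt{f + s{\left(-10 \right)}} = \sqrt{150 - \frac{30}{31}} = \sqrt{\frac{4620}{31}} = \frac{2 \sqrt{35805}}{31}$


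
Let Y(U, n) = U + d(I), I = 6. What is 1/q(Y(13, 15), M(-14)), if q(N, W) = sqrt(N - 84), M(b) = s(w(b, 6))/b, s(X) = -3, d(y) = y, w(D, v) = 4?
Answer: -I*sqrt(65)/65 ≈ -0.12403*I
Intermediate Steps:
M(b) = -3/b
Y(U, n) = 6 + U (Y(U, n) = U + 6 = 6 + U)
q(N, W) = sqrt(-84 + N)
1/q(Y(13, 15), M(-14)) = 1/(sqrt(-84 + (6 + 13))) = 1/(sqrt(-84 + 19)) = 1/(sqrt(-65)) = 1/(I*sqrt(65)) = -I*sqrt(65)/65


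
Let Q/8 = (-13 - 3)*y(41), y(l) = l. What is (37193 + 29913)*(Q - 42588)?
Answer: -3210082616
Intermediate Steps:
Q = -5248 (Q = 8*((-13 - 3)*41) = 8*(-16*41) = 8*(-656) = -5248)
(37193 + 29913)*(Q - 42588) = (37193 + 29913)*(-5248 - 42588) = 67106*(-47836) = -3210082616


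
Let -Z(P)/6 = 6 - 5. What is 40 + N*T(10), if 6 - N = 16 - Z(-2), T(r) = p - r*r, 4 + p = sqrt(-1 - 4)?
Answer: 1704 - 16*I*sqrt(5) ≈ 1704.0 - 35.777*I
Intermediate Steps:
Z(P) = -6 (Z(P) = -6*(6 - 5) = -6*1 = -6)
p = -4 + I*sqrt(5) (p = -4 + sqrt(-1 - 4) = -4 + sqrt(-5) = -4 + I*sqrt(5) ≈ -4.0 + 2.2361*I)
T(r) = -4 - r**2 + I*sqrt(5) (T(r) = (-4 + I*sqrt(5)) - r*r = (-4 + I*sqrt(5)) - r**2 = -4 - r**2 + I*sqrt(5))
N = -16 (N = 6 - (16 - 1*(-6)) = 6 - (16 + 6) = 6 - 1*22 = 6 - 22 = -16)
40 + N*T(10) = 40 - 16*(-4 - 1*10**2 + I*sqrt(5)) = 40 - 16*(-4 - 1*100 + I*sqrt(5)) = 40 - 16*(-4 - 100 + I*sqrt(5)) = 40 - 16*(-104 + I*sqrt(5)) = 40 + (1664 - 16*I*sqrt(5)) = 1704 - 16*I*sqrt(5)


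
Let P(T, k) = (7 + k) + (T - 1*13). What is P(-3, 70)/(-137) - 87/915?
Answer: -22578/41785 ≈ -0.54034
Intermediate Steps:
P(T, k) = -6 + T + k (P(T, k) = (7 + k) + (T - 13) = (7 + k) + (-13 + T) = -6 + T + k)
P(-3, 70)/(-137) - 87/915 = (-6 - 3 + 70)/(-137) - 87/915 = 61*(-1/137) - 87*1/915 = -61/137 - 29/305 = -22578/41785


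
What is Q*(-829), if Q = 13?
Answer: -10777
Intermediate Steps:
Q*(-829) = 13*(-829) = -10777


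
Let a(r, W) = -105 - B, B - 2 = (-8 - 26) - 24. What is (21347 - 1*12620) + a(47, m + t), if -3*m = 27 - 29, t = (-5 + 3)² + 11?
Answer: 8678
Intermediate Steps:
t = 15 (t = (-2)² + 11 = 4 + 11 = 15)
B = -56 (B = 2 + ((-8 - 26) - 24) = 2 + (-34 - 24) = 2 - 58 = -56)
m = ⅔ (m = -(27 - 29)/3 = -⅓*(-2) = ⅔ ≈ 0.66667)
a(r, W) = -49 (a(r, W) = -105 - 1*(-56) = -105 + 56 = -49)
(21347 - 1*12620) + a(47, m + t) = (21347 - 1*12620) - 49 = (21347 - 12620) - 49 = 8727 - 49 = 8678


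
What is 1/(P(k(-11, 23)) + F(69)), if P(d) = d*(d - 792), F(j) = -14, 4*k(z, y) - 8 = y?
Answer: -16/97471 ≈ -0.00016415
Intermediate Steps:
k(z, y) = 2 + y/4
P(d) = d*(-792 + d)
1/(P(k(-11, 23)) + F(69)) = 1/((2 + (¼)*23)*(-792 + (2 + (¼)*23)) - 14) = 1/((2 + 23/4)*(-792 + (2 + 23/4)) - 14) = 1/(31*(-792 + 31/4)/4 - 14) = 1/((31/4)*(-3137/4) - 14) = 1/(-97247/16 - 14) = 1/(-97471/16) = -16/97471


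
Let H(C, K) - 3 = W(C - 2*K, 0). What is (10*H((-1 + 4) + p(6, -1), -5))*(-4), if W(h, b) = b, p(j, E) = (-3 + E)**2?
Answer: -120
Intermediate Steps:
H(C, K) = 3 (H(C, K) = 3 + 0 = 3)
(10*H((-1 + 4) + p(6, -1), -5))*(-4) = (10*3)*(-4) = 30*(-4) = -120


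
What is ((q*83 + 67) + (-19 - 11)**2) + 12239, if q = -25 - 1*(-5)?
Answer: 11546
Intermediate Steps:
q = -20 (q = -25 + 5 = -20)
((q*83 + 67) + (-19 - 11)**2) + 12239 = ((-20*83 + 67) + (-19 - 11)**2) + 12239 = ((-1660 + 67) + (-30)**2) + 12239 = (-1593 + 900) + 12239 = -693 + 12239 = 11546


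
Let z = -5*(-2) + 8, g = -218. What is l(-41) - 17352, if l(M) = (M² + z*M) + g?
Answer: -16627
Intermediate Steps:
z = 18 (z = 10 + 8 = 18)
l(M) = -218 + M² + 18*M (l(M) = (M² + 18*M) - 218 = -218 + M² + 18*M)
l(-41) - 17352 = (-218 + (-41)² + 18*(-41)) - 17352 = (-218 + 1681 - 738) - 17352 = 725 - 17352 = -16627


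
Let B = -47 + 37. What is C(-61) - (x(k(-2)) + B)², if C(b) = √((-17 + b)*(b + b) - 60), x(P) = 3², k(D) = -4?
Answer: -1 + 4*√591 ≈ 96.242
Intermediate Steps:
B = -10
x(P) = 9
C(b) = √(-60 + 2*b*(-17 + b)) (C(b) = √((-17 + b)*(2*b) - 60) = √(2*b*(-17 + b) - 60) = √(-60 + 2*b*(-17 + b)))
C(-61) - (x(k(-2)) + B)² = √(-60 - 34*(-61) + 2*(-61)²) - (9 - 10)² = √(-60 + 2074 + 2*3721) - 1*(-1)² = √(-60 + 2074 + 7442) - 1*1 = √9456 - 1 = 4*√591 - 1 = -1 + 4*√591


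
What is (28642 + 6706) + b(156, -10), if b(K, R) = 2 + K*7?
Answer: 36442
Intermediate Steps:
b(K, R) = 2 + 7*K
(28642 + 6706) + b(156, -10) = (28642 + 6706) + (2 + 7*156) = 35348 + (2 + 1092) = 35348 + 1094 = 36442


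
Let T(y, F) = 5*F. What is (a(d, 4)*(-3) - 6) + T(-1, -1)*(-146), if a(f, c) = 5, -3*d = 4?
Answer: 709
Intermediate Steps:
d = -4/3 (d = -1/3*4 = -4/3 ≈ -1.3333)
(a(d, 4)*(-3) - 6) + T(-1, -1)*(-146) = (5*(-3) - 6) + (5*(-1))*(-146) = (-15 - 6) - 5*(-146) = -21 + 730 = 709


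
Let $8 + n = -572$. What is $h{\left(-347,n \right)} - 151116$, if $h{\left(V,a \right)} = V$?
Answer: $-151463$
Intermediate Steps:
$n = -580$ ($n = -8 - 572 = -580$)
$h{\left(-347,n \right)} - 151116 = -347 - 151116 = -151463$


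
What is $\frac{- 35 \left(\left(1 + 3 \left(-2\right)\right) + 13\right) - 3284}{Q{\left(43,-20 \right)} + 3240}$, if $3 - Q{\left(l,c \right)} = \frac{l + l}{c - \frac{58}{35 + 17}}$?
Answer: $- \frac{1956636}{1782643} \approx -1.0976$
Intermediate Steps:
$Q{\left(l,c \right)} = 3 - \frac{2 l}{- \frac{29}{26} + c}$ ($Q{\left(l,c \right)} = 3 - \frac{l + l}{c - \frac{58}{35 + 17}} = 3 - \frac{2 l}{c - \frac{58}{52}} = 3 - \frac{2 l}{c - \frac{29}{26}} = 3 - \frac{2 l}{- \frac{29}{26} + c}$)
$\frac{- 35 \left(\left(1 + 3 \left(-2\right)\right) + 13\right) - 3284}{Q{\left(43,-20 \right)} + 3240} = \frac{- 35 \left(\left(1 + 3 \left(-2\right)\right) + 13\right) - 3284}{\frac{-87 - 2236 + 78 \left(-20\right)}{-29 + 26 \left(-20\right)} + 3240} = \frac{- 35 \left(\left(1 - 6\right) + 13\right) - 3284}{\frac{-87 - 2236 - 1560}{-29 - 520} + 3240} = \frac{- 35 \left(-5 + 13\right) - 3284}{\frac{1}{-549} \left(-3883\right) + 3240} = \frac{\left(-35\right) 8 - 3284}{\left(- \frac{1}{549}\right) \left(-3883\right) + 3240} = \frac{-280 - 3284}{\frac{3883}{549} + 3240} = - \frac{3564}{\frac{1782643}{549}} = \left(-3564\right) \frac{549}{1782643} = - \frac{1956636}{1782643}$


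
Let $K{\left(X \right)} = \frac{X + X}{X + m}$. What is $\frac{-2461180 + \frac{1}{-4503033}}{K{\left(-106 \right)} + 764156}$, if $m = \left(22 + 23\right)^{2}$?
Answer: $- \frac{21267844762407779}{6603315821156016} \approx -3.2208$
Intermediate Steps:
$m = 2025$ ($m = 45^{2} = 2025$)
$K{\left(X \right)} = \frac{2 X}{2025 + X}$ ($K{\left(X \right)} = \frac{X + X}{X + 2025} = \frac{2 X}{2025 + X}$)
$\frac{-2461180 + \frac{1}{-4503033}}{K{\left(-106 \right)} + 764156} = \frac{-2461180 + \frac{1}{-4503033}}{2 \left(-106\right) \frac{1}{2025 - 106} + 764156} = \frac{-2461180 - \frac{1}{4503033}}{2 \left(-106\right) \frac{1}{1919} + 764156} = - \frac{11082774758941}{4503033 \left(2 \left(-106\right) \frac{1}{1919} + 764156\right)} = - \frac{11082774758941}{4503033 \left(- \frac{212}{1919} + 764156\right)} = - \frac{11082774758941}{4503033 \cdot \frac{1466415152}{1919}} = \left(- \frac{11082774758941}{4503033}\right) \frac{1919}{1466415152} = - \frac{21267844762407779}{6603315821156016}$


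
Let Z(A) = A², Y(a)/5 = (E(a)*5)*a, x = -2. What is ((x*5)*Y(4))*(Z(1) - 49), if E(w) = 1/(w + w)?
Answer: 6000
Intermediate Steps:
E(w) = 1/(2*w)
Y(a) = 25/2 (Y(a) = 5*(((1/(2*a))*5)*a) = 5*((5/(2*a))*a) = 5*(5/2) = 25/2)
((x*5)*Y(4))*(Z(1) - 49) = (-2*5*(25/2))*(1² - 49) = (-10*25/2)*(1 - 49) = -125*(-48) = 6000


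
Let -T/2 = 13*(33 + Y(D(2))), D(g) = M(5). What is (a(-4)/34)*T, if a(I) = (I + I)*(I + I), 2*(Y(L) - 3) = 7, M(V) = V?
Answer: -32864/17 ≈ -1933.2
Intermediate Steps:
D(g) = 5
Y(L) = 13/2 (Y(L) = 3 + (½)*7 = 3 + 7/2 = 13/2)
a(I) = 4*I² (a(I) = (2*I)*(2*I) = 4*I²)
T = -1027 (T = -26*(33 + 13/2) = -26*79/2 = -2*1027/2 = -1027)
(a(-4)/34)*T = ((4*(-4)²)/34)*(-1027) = ((4*16)*(1/34))*(-1027) = (64*(1/34))*(-1027) = (32/17)*(-1027) = -32864/17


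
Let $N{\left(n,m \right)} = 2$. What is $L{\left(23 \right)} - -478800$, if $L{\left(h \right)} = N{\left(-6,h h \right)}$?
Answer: $478802$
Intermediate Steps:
$L{\left(h \right)} = 2$
$L{\left(23 \right)} - -478800 = 2 - -478800 = 2 + 478800 = 478802$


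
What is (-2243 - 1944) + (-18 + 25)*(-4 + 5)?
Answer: -4180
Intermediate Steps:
(-2243 - 1944) + (-18 + 25)*(-4 + 5) = -4187 + 7*1 = -4187 + 7 = -4180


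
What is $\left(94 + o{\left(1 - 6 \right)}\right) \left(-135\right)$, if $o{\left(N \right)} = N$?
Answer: $-12015$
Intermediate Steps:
$\left(94 + o{\left(1 - 6 \right)}\right) \left(-135\right) = \left(94 + \left(1 - 6\right)\right) \left(-135\right) = \left(94 - 5\right) \left(-135\right) = 89 \left(-135\right) = -12015$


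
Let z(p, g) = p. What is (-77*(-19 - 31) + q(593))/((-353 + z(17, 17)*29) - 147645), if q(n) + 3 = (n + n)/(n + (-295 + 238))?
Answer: -1031589/39531340 ≈ -0.026095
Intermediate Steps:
q(n) = -3 + 2*n/(-57 + n) (q(n) = -3 + (n + n)/(n + (-295 + 238)) = -3 + (2*n)/(n - 57) = -3 + (2*n)/(-57 + n) = -3 + 2*n/(-57 + n))
(-77*(-19 - 31) + q(593))/((-353 + z(17, 17)*29) - 147645) = (-77*(-19 - 31) + (171 - 1*593)/(-57 + 593))/((-353 + 17*29) - 147645) = (-77*(-50) + (171 - 593)/536)/((-353 + 493) - 147645) = (3850 + (1/536)*(-422))/(140 - 147645) = (3850 - 211/268)/(-147505) = (1031589/268)*(-1/147505) = -1031589/39531340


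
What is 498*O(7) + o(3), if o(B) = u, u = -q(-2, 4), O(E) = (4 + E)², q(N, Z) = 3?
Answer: 60255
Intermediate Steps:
u = -3 (u = -1*3 = -3)
o(B) = -3
498*O(7) + o(3) = 498*(4 + 7)² - 3 = 498*11² - 3 = 498*121 - 3 = 60258 - 3 = 60255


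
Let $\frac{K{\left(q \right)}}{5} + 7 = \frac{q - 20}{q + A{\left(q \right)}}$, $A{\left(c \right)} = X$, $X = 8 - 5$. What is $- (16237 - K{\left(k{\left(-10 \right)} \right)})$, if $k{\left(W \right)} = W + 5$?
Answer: $- \frac{32419}{2} \approx -16210.0$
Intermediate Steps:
$X = 3$ ($X = 8 - 5 = 3$)
$k{\left(W \right)} = 5 + W$
$A{\left(c \right)} = 3$
$K{\left(q \right)} = -35 + \frac{5 \left(-20 + q\right)}{3 + q}$ ($K{\left(q \right)} = -35 + 5 \frac{q - 20}{q + 3} = -35 + 5 \frac{-20 + q}{3 + q} = -35 + \frac{5 \left(-20 + q\right)}{3 + q}$)
$- (16237 - K{\left(k{\left(-10 \right)} \right)}) = - (16237 - \frac{5 \left(-41 - 6 \left(5 - 10\right)\right)}{3 + \left(5 - 10\right)}) = - (16237 - \frac{5 \left(-41 - -30\right)}{3 - 5}) = - (16237 - \frac{5 \left(-41 + 30\right)}{-2}) = - (16237 - 5 \left(- \frac{1}{2}\right) \left(-11\right)) = - (16237 - \frac{55}{2}) = \left(-1\right) \frac{32419}{2} = - \frac{32419}{2}$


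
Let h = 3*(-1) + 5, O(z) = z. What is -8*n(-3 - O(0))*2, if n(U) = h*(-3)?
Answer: 96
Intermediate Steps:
h = 2 (h = -3 + 5 = 2)
n(U) = -6 (n(U) = 2*(-3) = -6)
-8*n(-3 - O(0))*2 = -8*(-6)*2 = 48*2 = 96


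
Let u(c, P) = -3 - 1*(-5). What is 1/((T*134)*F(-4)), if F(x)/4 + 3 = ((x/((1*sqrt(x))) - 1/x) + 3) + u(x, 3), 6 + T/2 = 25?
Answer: 9/738340 - 2*I/184585 ≈ 1.2189e-5 - 1.0835e-5*I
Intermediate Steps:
T = 38 (T = -12 + 2*25 = -12 + 50 = 38)
u(c, P) = 2 (u(c, P) = -3 + 5 = 2)
F(x) = 8 - 4/x + 4*sqrt(x) (F(x) = -12 + 4*(((x/((1*sqrt(x))) - 1/x) + 3) + 2) = -12 + 4*(((x/(sqrt(x)) - 1/x) + 3) + 2) = -12 + 4*(((x/sqrt(x) - 1/x) + 3) + 2) = -12 + 4*(((sqrt(x) - 1/x) + 3) + 2) = -12 + 4*((3 + sqrt(x) - 1/x) + 2) = -12 + 4*(5 + sqrt(x) - 1/x) = -12 + (20 - 4/x + 4*sqrt(x)) = 8 - 4/x + 4*sqrt(x))
1/((T*134)*F(-4)) = 1/((38*134)*(8 - 4/(-4) + 4*sqrt(-4))) = 1/(5092*(8 - 4*(-1/4) + 4*(2*I))) = 1/(5092*(8 + 1 + 8*I)) = 1/(5092*(9 + 8*I)) = 1/(45828 + 40736*I) = (45828 - 40736*I)/3759627280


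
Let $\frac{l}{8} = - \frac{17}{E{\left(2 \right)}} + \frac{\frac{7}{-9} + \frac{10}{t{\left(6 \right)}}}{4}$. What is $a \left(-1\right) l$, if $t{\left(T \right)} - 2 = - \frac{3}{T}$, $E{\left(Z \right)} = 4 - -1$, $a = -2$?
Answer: $- \frac{1388}{45} \approx -30.844$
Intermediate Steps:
$E{\left(Z \right)} = 5$ ($E{\left(Z \right)} = 4 + 1 = 5$)
$t{\left(T \right)} = 2 - \frac{3}{T}$
$l = - \frac{694}{45}$ ($l = 8 \left(- \frac{17}{5} + \frac{\frac{7}{-9} + \frac{10}{2 - \frac{3}{6}}}{4}\right) = 8 \left(\left(-17\right) \frac{1}{5} + \left(7 \left(- \frac{1}{9}\right) + \frac{10}{2 - \frac{1}{2}}\right) \frac{1}{4}\right) = 8 \left(- \frac{17}{5} + \left(- \frac{7}{9} + \frac{10}{2 - \frac{1}{2}}\right) \frac{1}{4}\right) = 8 \left(- \frac{17}{5} + \left(- \frac{7}{9} + \frac{10}{\frac{3}{2}}\right) \frac{1}{4}\right) = 8 \left(- \frac{17}{5} + \left(- \frac{7}{9} + 10 \cdot \frac{2}{3}\right) \frac{1}{4}\right) = 8 \left(- \frac{17}{5} + \left(- \frac{7}{9} + \frac{20}{3}\right) \frac{1}{4}\right) = 8 \left(- \frac{17}{5} + \frac{53}{9} \cdot \frac{1}{4}\right) = 8 \left(- \frac{17}{5} + \frac{53}{36}\right) = 8 \left(- \frac{347}{180}\right) = - \frac{694}{45} \approx -15.422$)
$a \left(-1\right) l = \left(-2\right) \left(-1\right) \left(- \frac{694}{45}\right) = 2 \left(- \frac{694}{45}\right) = - \frac{1388}{45}$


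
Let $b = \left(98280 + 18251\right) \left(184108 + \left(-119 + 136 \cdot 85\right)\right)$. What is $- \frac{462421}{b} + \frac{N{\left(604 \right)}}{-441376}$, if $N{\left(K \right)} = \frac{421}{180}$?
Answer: $- \frac{15443940590593}{603471879395648640} \approx -2.5592 \cdot 10^{-5}$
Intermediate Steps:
$N{\left(K \right)} = \frac{421}{180}$ ($N{\left(K \right)} = 421 \cdot \frac{1}{180} = \frac{421}{180}$)
$b = 22787520519$ ($b = 116531 \left(184108 + \left(-119 + 11560\right)\right) = 116531 \left(184108 + 11441\right) = 116531 \cdot 195549 = 22787520519$)
$- \frac{462421}{b} + \frac{N{\left(604 \right)}}{-441376} = - \frac{462421}{22787520519} + \frac{421}{180 \left(-441376\right)} = \left(-462421\right) \frac{1}{22787520519} + \frac{421}{180} \left(- \frac{1}{441376}\right) = - \frac{462421}{22787520519} - \frac{421}{79447680} = - \frac{15443940590593}{603471879395648640}$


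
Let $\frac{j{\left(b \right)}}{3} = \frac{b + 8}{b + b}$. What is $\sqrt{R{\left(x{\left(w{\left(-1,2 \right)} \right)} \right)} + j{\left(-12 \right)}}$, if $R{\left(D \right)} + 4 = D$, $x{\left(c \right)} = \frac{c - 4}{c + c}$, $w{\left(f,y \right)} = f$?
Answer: $i \approx 1.0 i$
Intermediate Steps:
$x{\left(c \right)} = \frac{-4 + c}{2 c}$
$j{\left(b \right)} = \frac{3 \left(8 + b\right)}{2 b}$ ($j{\left(b \right)} = 3 \frac{b + 8}{b + b} = 3 \frac{8 + b}{2 b} = \frac{3 \left(8 + b\right)}{2 b}$)
$R{\left(D \right)} = -4 + D$
$\sqrt{R{\left(x{\left(w{\left(-1,2 \right)} \right)} \right)} + j{\left(-12 \right)}} = \sqrt{\left(-4 + \frac{-4 - 1}{2 \left(-1\right)}\right) + \left(\frac{3}{2} + \frac{12}{-12}\right)} = \sqrt{\left(-4 + \frac{1}{2} \left(-1\right) \left(-5\right)\right) + \left(\frac{3}{2} + 12 \left(- \frac{1}{12}\right)\right)} = \sqrt{\left(-4 + \frac{5}{2}\right) + \left(\frac{3}{2} - 1\right)} = \sqrt{- \frac{3}{2} + \frac{1}{2}} = \sqrt{-1} = i$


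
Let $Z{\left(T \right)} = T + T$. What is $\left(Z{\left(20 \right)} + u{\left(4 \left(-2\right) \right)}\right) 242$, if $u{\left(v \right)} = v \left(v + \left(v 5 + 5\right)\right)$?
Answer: $92928$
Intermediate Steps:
$u{\left(v \right)} = v \left(5 + 6 v\right)$ ($u{\left(v \right)} = v \left(v + \left(5 v + 5\right)\right) = v \left(v + \left(5 + 5 v\right)\right) = v \left(5 + 6 v\right)$)
$Z{\left(T \right)} = 2 T$
$\left(Z{\left(20 \right)} + u{\left(4 \left(-2\right) \right)}\right) 242 = \left(2 \cdot 20 + 4 \left(-2\right) \left(5 + 6 \cdot 4 \left(-2\right)\right)\right) 242 = \left(40 - 8 \left(5 + 6 \left(-8\right)\right)\right) 242 = \left(40 - 8 \left(5 - 48\right)\right) 242 = \left(40 - -344\right) 242 = \left(40 + 344\right) 242 = 384 \cdot 242 = 92928$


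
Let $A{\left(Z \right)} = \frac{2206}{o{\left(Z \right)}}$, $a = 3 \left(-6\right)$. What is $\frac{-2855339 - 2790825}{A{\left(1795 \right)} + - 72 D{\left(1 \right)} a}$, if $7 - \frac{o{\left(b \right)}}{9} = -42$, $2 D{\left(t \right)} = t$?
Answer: $- \frac{1244979162}{143987} \approx -8646.5$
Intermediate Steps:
$D{\left(t \right)} = \frac{t}{2}$
$a = -18$
$o{\left(b \right)} = 441$ ($o{\left(b \right)} = 63 - -378 = 63 + 378 = 441$)
$A{\left(Z \right)} = \frac{2206}{441}$
$\frac{-2855339 - 2790825}{A{\left(1795 \right)} + - 72 D{\left(1 \right)} a} = \frac{-2855339 - 2790825}{\frac{2206}{441} + - 72 \cdot \frac{1}{2} \cdot 1 \left(-18\right)} = - \frac{5646164}{\frac{2206}{441} + \left(-72\right) \frac{1}{2} \left(-18\right)} = - \frac{5646164}{\frac{2206}{441} - -648} = - \frac{5646164}{\frac{2206}{441} + 648} = - \frac{5646164}{\frac{287974}{441}} = \left(-5646164\right) \frac{441}{287974} = - \frac{1244979162}{143987}$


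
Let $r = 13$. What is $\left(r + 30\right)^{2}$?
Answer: $1849$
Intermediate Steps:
$\left(r + 30\right)^{2} = \left(13 + 30\right)^{2} = 43^{2} = 1849$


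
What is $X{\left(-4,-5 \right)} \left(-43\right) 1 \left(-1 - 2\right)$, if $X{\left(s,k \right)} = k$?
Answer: $-645$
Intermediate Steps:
$X{\left(-4,-5 \right)} \left(-43\right) 1 \left(-1 - 2\right) = \left(-5\right) \left(-43\right) 1 \left(-1 - 2\right) = 215 \cdot 1 \left(-3\right) = 215 \left(-3\right) = -645$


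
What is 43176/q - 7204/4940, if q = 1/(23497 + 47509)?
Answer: 3786207492359/1235 ≈ 3.0658e+9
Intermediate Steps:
q = 1/71006 ≈ 1.4083e-5
43176/q - 7204/4940 = 43176/(1/71006) - 7204/4940 = 43176*71006 - 7204*1/4940 = 3065755056 - 1801/1235 = 3786207492359/1235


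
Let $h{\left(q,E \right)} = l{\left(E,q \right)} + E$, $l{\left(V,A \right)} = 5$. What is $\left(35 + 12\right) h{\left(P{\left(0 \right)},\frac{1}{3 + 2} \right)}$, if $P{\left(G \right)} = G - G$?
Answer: $\frac{1222}{5} \approx 244.4$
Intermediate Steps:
$P{\left(G \right)} = 0$
$h{\left(q,E \right)} = 5 + E$
$\left(35 + 12\right) h{\left(P{\left(0 \right)},\frac{1}{3 + 2} \right)} = \left(35 + 12\right) \left(5 + \frac{1}{3 + 2}\right) = 47 \left(5 + \frac{1}{5}\right) = 47 \cdot \frac{26}{5} = \frac{1222}{5}$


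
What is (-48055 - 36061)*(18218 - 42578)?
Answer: 2049065760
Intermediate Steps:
(-48055 - 36061)*(18218 - 42578) = -84116*(-24360) = 2049065760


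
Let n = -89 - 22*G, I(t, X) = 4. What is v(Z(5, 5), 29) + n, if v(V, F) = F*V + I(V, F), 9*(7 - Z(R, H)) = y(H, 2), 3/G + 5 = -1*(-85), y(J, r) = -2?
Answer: 44503/360 ≈ 123.62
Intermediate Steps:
G = 3/80 (G = 3/(-5 - 1*(-85)) = 3/(-5 + 85) = 3/80 ≈ 0.037500)
Z(R, H) = 65/9 (Z(R, H) = 7 - 1/9*(-2) = 7 + 2/9 = 65/9)
n = -3593/40 (n = -89 - 22*3/80 = -89 - 33/40 = -3593/40 ≈ -89.825)
v(V, F) = 4 + F*V (v(V, F) = F*V + 4 = 4 + F*V)
v(Z(5, 5), 29) + n = (4 + 29*(65/9)) - 3593/40 = (4 + 1885/9) - 3593/40 = 1921/9 - 3593/40 = 44503/360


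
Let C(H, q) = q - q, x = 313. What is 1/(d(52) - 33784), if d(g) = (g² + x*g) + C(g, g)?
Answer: -1/14804 ≈ -6.7549e-5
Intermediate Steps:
C(H, q) = 0
d(g) = g² + 313*g (d(g) = (g² + 313*g) + 0 = g² + 313*g)
1/(d(52) - 33784) = 1/(52*(313 + 52) - 33784) = 1/(52*365 - 33784) = 1/(18980 - 33784) = 1/(-14804) = -1/14804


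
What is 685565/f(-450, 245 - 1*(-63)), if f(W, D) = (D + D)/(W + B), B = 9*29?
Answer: -18510255/88 ≈ -2.1034e+5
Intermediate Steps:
B = 261
f(W, D) = 2*D/(261 + W) (f(W, D) = (D + D)/(W + 261) = (2*D)/(261 + W) = 2*D/(261 + W))
685565/f(-450, 245 - 1*(-63)) = 685565/((2*(245 - 1*(-63))/(261 - 450))) = 685565/((2*(245 + 63)/(-189))) = 685565/((2*308*(-1/189))) = 685565/(-88/27) = 685565*(-27/88) = -18510255/88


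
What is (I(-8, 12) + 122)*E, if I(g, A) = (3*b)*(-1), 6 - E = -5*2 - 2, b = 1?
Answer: 2142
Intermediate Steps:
E = 18 (E = 6 - (-5*2 - 2) = 6 - (-10 - 2) = 6 - 1*(-12) = 6 + 12 = 18)
I(g, A) = -3 (I(g, A) = (3*1)*(-1) = 3*(-1) = -3)
(I(-8, 12) + 122)*E = (-3 + 122)*18 = 119*18 = 2142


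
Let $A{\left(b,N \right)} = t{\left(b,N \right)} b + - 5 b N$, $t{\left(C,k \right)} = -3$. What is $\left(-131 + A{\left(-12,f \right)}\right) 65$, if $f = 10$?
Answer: $32825$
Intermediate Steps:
$A{\left(b,N \right)} = - 3 b - 5 N b$ ($A{\left(b,N \right)} = - 3 b + - 5 b N = - 3 b - 5 N b$)
$\left(-131 + A{\left(-12,f \right)}\right) 65 = \left(-131 - - 12 \left(3 + 5 \cdot 10\right)\right) 65 = \left(-131 - - 12 \left(3 + 50\right)\right) 65 = \left(-131 - \left(-12\right) 53\right) 65 = \left(-131 + 636\right) 65 = 505 \cdot 65 = 32825$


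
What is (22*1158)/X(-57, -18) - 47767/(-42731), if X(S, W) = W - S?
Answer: 27960971/42731 ≈ 654.35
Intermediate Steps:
(22*1158)/X(-57, -18) - 47767/(-42731) = (22*1158)/(-18 - 1*(-57)) - 47767/(-42731) = 25476/(-18 + 57) - 47767*(-1/42731) = 25476/39 + 47767/42731 = 25476*(1/39) + 47767/42731 = 8492/13 + 47767/42731 = 27960971/42731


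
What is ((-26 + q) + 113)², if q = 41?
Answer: 16384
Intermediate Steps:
((-26 + q) + 113)² = ((-26 + 41) + 113)² = (15 + 113)² = 128² = 16384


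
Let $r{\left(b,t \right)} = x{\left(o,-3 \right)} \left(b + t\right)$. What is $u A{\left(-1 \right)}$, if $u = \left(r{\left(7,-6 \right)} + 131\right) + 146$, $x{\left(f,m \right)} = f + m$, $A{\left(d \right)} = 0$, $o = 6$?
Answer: $0$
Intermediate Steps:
$r{\left(b,t \right)} = 3 b + 3 t$ ($r{\left(b,t \right)} = \left(6 - 3\right) \left(b + t\right) = 3 \left(b + t\right) = 3 b + 3 t$)
$u = 280$ ($u = \left(\left(3 \cdot 7 + 3 \left(-6\right)\right) + 131\right) + 146 = \left(\left(21 - 18\right) + 131\right) + 146 = \left(3 + 131\right) + 146 = 134 + 146 = 280$)
$u A{\left(-1 \right)} = 280 \cdot 0 = 0$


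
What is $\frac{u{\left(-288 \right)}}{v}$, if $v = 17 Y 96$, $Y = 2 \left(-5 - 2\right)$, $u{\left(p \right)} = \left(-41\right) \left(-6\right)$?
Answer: $- \frac{41}{3808} \approx -0.010767$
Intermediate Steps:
$u{\left(p \right)} = 246$
$Y = -14$ ($Y = 2 \left(-7\right) = -14$)
$v = -22848$ ($v = 17 \left(-14\right) 96 = \left(-238\right) 96 = -22848$)
$\frac{u{\left(-288 \right)}}{v} = \frac{246}{-22848} = 246 \left(- \frac{1}{22848}\right) = - \frac{41}{3808}$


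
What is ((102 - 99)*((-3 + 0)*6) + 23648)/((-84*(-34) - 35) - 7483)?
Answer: -11797/2331 ≈ -5.0609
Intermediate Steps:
((102 - 99)*((-3 + 0)*6) + 23648)/((-84*(-34) - 35) - 7483) = (3*(-3*6) + 23648)/((2856 - 35) - 7483) = (3*(-18) + 23648)/(2821 - 7483) = (-54 + 23648)/(-4662) = 23594*(-1/4662) = -11797/2331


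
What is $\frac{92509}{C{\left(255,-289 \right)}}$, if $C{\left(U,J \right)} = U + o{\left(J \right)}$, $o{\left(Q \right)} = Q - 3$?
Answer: $- \frac{92509}{37} \approx -2500.2$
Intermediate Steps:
$o{\left(Q \right)} = -3 + Q$
$C{\left(U,J \right)} = -3 + J + U$ ($C{\left(U,J \right)} = U + \left(-3 + J\right) = -3 + J + U$)
$\frac{92509}{C{\left(255,-289 \right)}} = \frac{92509}{-3 - 289 + 255} = \frac{92509}{-37} = 92509 \left(- \frac{1}{37}\right) = - \frac{92509}{37}$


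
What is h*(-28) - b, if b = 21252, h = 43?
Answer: -22456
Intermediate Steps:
h*(-28) - b = 43*(-28) - 1*21252 = -1204 - 21252 = -22456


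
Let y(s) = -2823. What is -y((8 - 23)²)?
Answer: 2823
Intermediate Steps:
-y((8 - 23)²) = -1*(-2823) = 2823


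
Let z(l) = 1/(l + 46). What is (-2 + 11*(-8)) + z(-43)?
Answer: -269/3 ≈ -89.667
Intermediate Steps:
z(l) = 1/(46 + l)
(-2 + 11*(-8)) + z(-43) = (-2 + 11*(-8)) + 1/(46 - 43) = (-2 - 88) + 1/3 = -90 + 1/3 = -269/3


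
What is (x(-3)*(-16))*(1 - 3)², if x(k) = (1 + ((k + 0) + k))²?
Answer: -1600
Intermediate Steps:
x(k) = (1 + 2*k)² (x(k) = (1 + (k + k))² = (1 + 2*k)²)
(x(-3)*(-16))*(1 - 3)² = ((1 + 2*(-3))²*(-16))*(1 - 3)² = ((1 - 6)²*(-16))*(-2)² = ((-5)²*(-16))*4 = (25*(-16))*4 = -400*4 = -1600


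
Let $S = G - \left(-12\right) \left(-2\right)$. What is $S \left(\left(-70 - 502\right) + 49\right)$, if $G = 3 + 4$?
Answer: $8891$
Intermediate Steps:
$G = 7$
$S = -17$ ($S = 7 - \left(-12\right) \left(-2\right) = 7 - 24 = -17$)
$S \left(\left(-70 - 502\right) + 49\right) = - 17 \left(\left(-70 - 502\right) + 49\right) = - 17 \left(-572 + 49\right) = \left(-17\right) \left(-523\right) = 8891$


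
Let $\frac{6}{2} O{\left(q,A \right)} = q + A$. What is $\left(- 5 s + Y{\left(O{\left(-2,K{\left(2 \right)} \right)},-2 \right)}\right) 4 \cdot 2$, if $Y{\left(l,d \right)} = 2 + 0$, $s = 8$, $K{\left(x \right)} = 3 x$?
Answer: $-304$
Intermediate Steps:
$O{\left(q,A \right)} = \frac{A}{3} + \frac{q}{3}$ ($O{\left(q,A \right)} = \frac{q + A}{3} = \frac{A + q}{3} = \frac{A}{3} + \frac{q}{3}$)
$Y{\left(l,d \right)} = 2$
$\left(- 5 s + Y{\left(O{\left(-2,K{\left(2 \right)} \right)},-2 \right)}\right) 4 \cdot 2 = \left(\left(-5\right) 8 + 2\right) 4 \cdot 2 = \left(-40 + 2\right) 8 = \left(-38\right) 8 = -304$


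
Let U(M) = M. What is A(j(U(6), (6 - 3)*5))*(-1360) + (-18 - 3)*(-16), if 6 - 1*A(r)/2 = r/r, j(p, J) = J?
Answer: -13264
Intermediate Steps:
A(r) = 10 (A(r) = 12 - 2*r/r = 12 - 2*1 = 12 - 2 = 10)
A(j(U(6), (6 - 3)*5))*(-1360) + (-18 - 3)*(-16) = 10*(-1360) + (-18 - 3)*(-16) = -13600 - 21*(-16) = -13600 + 336 = -13264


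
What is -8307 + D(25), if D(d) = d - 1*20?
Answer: -8302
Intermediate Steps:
D(d) = -20 + d (D(d) = d - 20 = -20 + d)
-8307 + D(25) = -8307 + (-20 + 25) = -8307 + 5 = -8302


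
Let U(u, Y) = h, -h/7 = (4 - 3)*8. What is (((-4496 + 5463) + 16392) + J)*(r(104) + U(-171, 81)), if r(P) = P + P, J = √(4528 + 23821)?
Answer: 2638568 + 152*√28349 ≈ 2.6642e+6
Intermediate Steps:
J = √28349 ≈ 168.37
r(P) = 2*P
h = -56 (h = -7*(4 - 3)*8 = -7*8 = -56)
U(u, Y) = -56
(((-4496 + 5463) + 16392) + J)*(r(104) + U(-171, 81)) = (((-4496 + 5463) + 16392) + √28349)*(2*104 - 56) = ((967 + 16392) + √28349)*(208 - 56) = (17359 + √28349)*152 = 2638568 + 152*√28349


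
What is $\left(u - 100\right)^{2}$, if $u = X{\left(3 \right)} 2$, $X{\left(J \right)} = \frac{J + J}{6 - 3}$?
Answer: $9216$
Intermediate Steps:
$X{\left(J \right)} = \frac{2 J}{3}$
$u = 4$ ($u = \frac{2}{3} \cdot 3 \cdot 2 = 2 \cdot 2 = 4$)
$\left(u - 100\right)^{2} = \left(4 - 100\right)^{2} = \left(-96\right)^{2} = 9216$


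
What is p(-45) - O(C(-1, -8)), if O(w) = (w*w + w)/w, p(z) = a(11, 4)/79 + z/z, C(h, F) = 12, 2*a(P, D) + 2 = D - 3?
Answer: -1897/158 ≈ -12.006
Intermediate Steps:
a(P, D) = -5/2 + D/2 (a(P, D) = -1 + (D - 3)/2 = -1 + (-3 + D)/2 = -1 + (-3/2 + D/2) = -5/2 + D/2)
p(z) = 157/158 (p(z) = (-5/2 + (½)*4)/79 + z/z = (-5/2 + 2)*(1/79) + 1 = -½*1/79 + 1 = -1/158 + 1 = 157/158)
O(w) = (w + w²)/w (O(w) = (w² + w)/w = (w + w²)/w)
p(-45) - O(C(-1, -8)) = 157/158 - (1 + 12) = 157/158 - 1*13 = 157/158 - 13 = -1897/158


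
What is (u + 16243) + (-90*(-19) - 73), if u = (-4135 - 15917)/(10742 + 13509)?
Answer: 433587828/24251 ≈ 17879.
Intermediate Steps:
u = -20052/24251 ≈ -0.82685
(u + 16243) + (-90*(-19) - 73) = (-20052/24251 + 16243) + (-90*(-19) - 73) = 393888941/24251 + (1710 - 73) = 393888941/24251 + 1637 = 433587828/24251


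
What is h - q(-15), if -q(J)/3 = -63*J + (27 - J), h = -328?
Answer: 2633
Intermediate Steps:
q(J) = -81 + 192*J (q(J) = -3*(-63*J + (27 - J)) = -3*(27 - 64*J) = -81 + 192*J)
h - q(-15) = -328 - (-81 + 192*(-15)) = -328 - (-81 - 2880) = -328 - 1*(-2961) = -328 + 2961 = 2633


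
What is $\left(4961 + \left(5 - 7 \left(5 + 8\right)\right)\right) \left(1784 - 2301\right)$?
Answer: $-2520375$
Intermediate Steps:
$\left(4961 + \left(5 - 7 \left(5 + 8\right)\right)\right) \left(1784 - 2301\right) = \left(4961 + \left(5 - 91\right)\right) \left(-517\right) = \left(4961 - 86\right) \left(-517\right) = 4875 \left(-517\right) = -2520375$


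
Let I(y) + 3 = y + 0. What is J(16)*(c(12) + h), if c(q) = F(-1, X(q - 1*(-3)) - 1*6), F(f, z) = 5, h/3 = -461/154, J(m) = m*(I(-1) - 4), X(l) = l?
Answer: 39232/77 ≈ 509.51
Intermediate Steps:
I(y) = -3 + y (I(y) = -3 + (y + 0) = -3 + y)
J(m) = -8*m (J(m) = m*((-3 - 1) - 4) = m*(-4 - 4) = m*(-8) = -8*m)
h = -1383/154 (h = 3*(-461/154) = -1383/154 ≈ -8.9805)
c(q) = 5
J(16)*(c(12) + h) = (-8*16)*(5 - 1383/154) = -128*(-613/154) = 39232/77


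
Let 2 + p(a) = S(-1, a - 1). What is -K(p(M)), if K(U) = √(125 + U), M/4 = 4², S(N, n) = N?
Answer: -√122 ≈ -11.045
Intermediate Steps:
M = 64 (M = 4*4² = 4*16 = 64)
p(a) = -3 (p(a) = -2 - 1 = -3)
-K(p(M)) = -√(125 - 3) = -√122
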